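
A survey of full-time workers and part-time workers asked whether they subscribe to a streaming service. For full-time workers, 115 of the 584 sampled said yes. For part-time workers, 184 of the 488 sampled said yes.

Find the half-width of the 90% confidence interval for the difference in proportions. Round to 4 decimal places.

0.0451

p̂₁ = 115/584 = 0.1969 and p̂₂ = 184/488 = 0.3770.
SE₁ = √(p̂₁(1−p̂₁)/n₁) = √(0.1969·0.8031/584) = 0.01646; SE₂ = √(0.3770·0.6230/488) = 0.02194.
Independent samples: SE of the difference = √(SE₁² + SE₂²) = √(0.0002709316 + 0.0004813636) = 0.02743.
z* for 90% confidence is 1.645, so the margin of error is 1.645 × 0.02743 = 0.04512.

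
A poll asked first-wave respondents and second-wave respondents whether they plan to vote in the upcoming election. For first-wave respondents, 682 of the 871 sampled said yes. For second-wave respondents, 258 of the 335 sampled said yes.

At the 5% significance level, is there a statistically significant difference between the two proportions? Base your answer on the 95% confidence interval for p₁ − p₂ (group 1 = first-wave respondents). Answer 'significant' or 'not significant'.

not significant

First, p̂₁ = 682/871 = 0.7830; p̂₂ = 258/335 = 0.7701.
The two standard errors are √(0.7830×0.2170/871) = 0.01397 and √(0.7701×0.2299/335) = 0.02299.
Because the samples are independent, SE_diff = √(0.01397² + 0.02299²) = 0.02690.
Using z* = 1.960 for 95%, ME = 1.960 × 0.02690 = 0.05272.
p̂₁ − p̂₂ = 0.0129; interval 0.0129 ± 0.05272 gives (-0.03982, 0.06562).
The interval (-0.03982, 0.06562) contains 0, so the difference is not significant.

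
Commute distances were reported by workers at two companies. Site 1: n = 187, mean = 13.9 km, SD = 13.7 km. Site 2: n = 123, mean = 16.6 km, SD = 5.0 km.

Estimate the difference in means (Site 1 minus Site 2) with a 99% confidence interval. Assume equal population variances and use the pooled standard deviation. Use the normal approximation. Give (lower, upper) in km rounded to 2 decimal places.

(-6.02, 0.62)

Pooled variance s_p² = [186·13.7² + 122·5.0²] / (187+123−2) = 123.2479, so s_p = 11.1017.
SE_diff = s_p·√(1/n₁ + 1/n₂) = 11.1017·√(1/187 + 1/123) = 1.2888.
z* = 2.576; margin = 2.576 × 1.2888 = 3.3199.
Difference = 13.9 − 16.6 = -2.7000.
-2.7000 ± 3.3199 → (-6.02, 0.62).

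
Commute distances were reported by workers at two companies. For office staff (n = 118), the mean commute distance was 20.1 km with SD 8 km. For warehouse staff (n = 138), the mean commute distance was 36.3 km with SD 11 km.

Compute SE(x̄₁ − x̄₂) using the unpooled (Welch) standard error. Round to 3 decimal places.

Standard errors of each mean: 8/√118 = 0.7365 and 11/√138 = 0.9364.
SE(x̄₁ − x̄₂) = √(0.7365² + 0.9364²) = 1.1913 for independent samples with unequal variances.

1.191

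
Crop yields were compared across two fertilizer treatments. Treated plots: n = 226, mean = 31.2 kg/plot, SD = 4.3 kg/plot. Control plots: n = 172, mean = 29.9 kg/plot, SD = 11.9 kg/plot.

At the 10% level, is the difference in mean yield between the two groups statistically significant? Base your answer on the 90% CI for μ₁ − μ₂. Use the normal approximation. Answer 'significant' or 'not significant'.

Per-group SEs: s₁/√n₁ = 4.3/√226 = 0.2860, s₂/√n₂ = 11.9/√172 = 0.9074.
Unpooled SE of the difference: √(0.081796 + 0.82337476) = 0.9514.
Margin of error = z* · SE = 1.645 × 0.9514 = 1.5651.
x̄₁ − x̄₂ = 31.2 − 29.9 = 1.3000.
CI: 1.3000 ± 1.5651 = (-0.2651, 2.8651).
The interval (-0.2651, 2.8651) contains 0, so the difference is not significant.

not significant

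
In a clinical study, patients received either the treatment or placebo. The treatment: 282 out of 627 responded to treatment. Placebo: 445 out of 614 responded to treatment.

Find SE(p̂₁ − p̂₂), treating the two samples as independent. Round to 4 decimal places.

0.0268

p̂₁ = 282/627 = 0.4498 and p̂₂ = 445/614 = 0.7248.
SE₁ = √(p̂₁(1−p̂₁)/n₁) = √(0.4498·0.5502/627) = 0.01987; SE₂ = √(0.7248·0.2752/614) = 0.01802.
Independent samples: SE of the difference = √(SE₁² + SE₂²) = √(0.0003948169 + 0.0003247204) = 0.02682.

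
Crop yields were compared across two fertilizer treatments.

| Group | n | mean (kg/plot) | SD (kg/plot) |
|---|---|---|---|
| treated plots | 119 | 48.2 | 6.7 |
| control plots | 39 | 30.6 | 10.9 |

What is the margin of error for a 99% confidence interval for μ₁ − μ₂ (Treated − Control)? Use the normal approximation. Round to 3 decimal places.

4.766

Standard errors of each mean: 6.7/√119 = 0.6142 and 10.9/√39 = 1.7454.
SE(x̄₁ − x̄₂) = √(0.6142² + 1.7454²) = 1.8503 for independent samples with unequal variances.
With z* = 2.576, the margin is 2.576 × 1.8503 = 4.7664.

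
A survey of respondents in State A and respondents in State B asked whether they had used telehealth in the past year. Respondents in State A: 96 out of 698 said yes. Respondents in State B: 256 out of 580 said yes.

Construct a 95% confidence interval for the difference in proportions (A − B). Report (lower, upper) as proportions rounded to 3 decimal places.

Sample proportions: 96/698 = 0.1375, 256/580 = 0.4414.
Each SE is √(p̂(1−p̂)/n): √(0.1375·0.8625/698) = 0.01303 and √(0.4414·0.5586/580) = 0.02062.
SE(p̂₁ − p̂₂) = √(SE₁² + SE₂²) = √(0.0001697809 + 0.0004251844) = 0.02439, since the two samples are independent.
At 95% confidence z* = 1.960; margin = 1.960 × 0.02439 = 0.04780.
The difference is 0.1375 − 0.4414 = -0.3039, so the interval is -0.3039 ± 0.04780 = (-0.352, -0.256).

(-0.352, -0.256)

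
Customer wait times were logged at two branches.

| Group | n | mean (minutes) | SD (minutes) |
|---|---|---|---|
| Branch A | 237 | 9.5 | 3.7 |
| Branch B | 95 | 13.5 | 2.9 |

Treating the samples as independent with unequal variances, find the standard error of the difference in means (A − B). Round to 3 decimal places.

Standard errors of each mean: 3.7/√237 = 0.2403 and 2.9/√95 = 0.2975.
SE(x̄₁ − x̄₂) = √(0.2403² + 0.2975²) = 0.3824 for independent samples with unequal variances.

0.382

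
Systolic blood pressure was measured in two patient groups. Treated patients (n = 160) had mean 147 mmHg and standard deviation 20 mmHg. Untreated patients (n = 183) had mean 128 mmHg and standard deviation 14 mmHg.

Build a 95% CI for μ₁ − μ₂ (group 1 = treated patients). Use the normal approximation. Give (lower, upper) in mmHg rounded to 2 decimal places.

(15.30, 22.70)

SE₁ = s₁/√n₁ = 20/√160 = 1.5811; SE₂ = 14/√183 = 1.0349.
Independent samples, unequal variances: SE_diff = √(SE₁² + SE₂²) = √(2.49987721 + 1.07101801) = 1.8897.
z* = 1.960, so margin of error = 1.960 × 1.8897 = 3.7038.
Difference in means = 147 − 128 = 19.0000.
19.0000 ± 3.7038 → (15.30, 22.70).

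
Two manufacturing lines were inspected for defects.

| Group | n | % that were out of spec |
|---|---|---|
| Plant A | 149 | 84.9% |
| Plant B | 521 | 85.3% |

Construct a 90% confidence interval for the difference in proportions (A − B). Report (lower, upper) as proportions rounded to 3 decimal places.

(-0.059, 0.051)

SE₁ = √(p̂₁(1−p̂₁)/n₁) = √(0.8490·0.1510/149) = 0.02933; SE₂ = √(0.8530·0.1470/521) = 0.01551.
Independent samples: SE of the difference = √(SE₁² + SE₂²) = √(0.0008602489 + 0.0002405601) = 0.03318.
z* for 90% confidence is 1.645, so the margin of error is 1.645 × 0.03318 = 0.05458.
Point estimate p̂₁ − p̂₂ = 0.8490 − 0.8530 = -0.0040.
-0.0040 ± 0.05458 → (-0.059, 0.051).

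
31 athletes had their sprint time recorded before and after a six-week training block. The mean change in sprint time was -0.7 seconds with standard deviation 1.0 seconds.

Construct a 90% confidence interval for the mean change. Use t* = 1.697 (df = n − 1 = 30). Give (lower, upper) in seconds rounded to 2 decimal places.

This is a matched-pairs design, so SE = s_d/√n = 1.0/√31 = 0.1796.
Margin = 1.697 × 0.1796 = 0.3048; the interval is -0.7 ± 0.3048 = (-1.00, -0.40).

(-1.00, -0.40)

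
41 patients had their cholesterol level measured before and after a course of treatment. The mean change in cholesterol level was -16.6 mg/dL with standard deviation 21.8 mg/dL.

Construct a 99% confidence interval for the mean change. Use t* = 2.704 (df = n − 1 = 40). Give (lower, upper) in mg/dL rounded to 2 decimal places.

(-25.81, -7.39)

This is a matched-pairs design, so SE = s_d/√n = 21.8/√41 = 3.4046.
Margin = 2.704 × 3.4046 = 9.2060; the interval is -16.6 ± 9.2060 = (-25.81, -7.39).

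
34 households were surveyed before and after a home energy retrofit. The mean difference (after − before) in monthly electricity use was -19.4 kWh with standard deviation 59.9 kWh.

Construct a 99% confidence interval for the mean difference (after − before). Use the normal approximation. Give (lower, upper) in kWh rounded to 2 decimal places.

Paired design: SE = s_d/√n = 59.9/√34 = 10.2728.
z* = 2.576; margin of error = 2.576 × 10.2728 = 26.4627.
-19.4 ± 26.4627 → (-45.86, 7.06).

(-45.86, 7.06)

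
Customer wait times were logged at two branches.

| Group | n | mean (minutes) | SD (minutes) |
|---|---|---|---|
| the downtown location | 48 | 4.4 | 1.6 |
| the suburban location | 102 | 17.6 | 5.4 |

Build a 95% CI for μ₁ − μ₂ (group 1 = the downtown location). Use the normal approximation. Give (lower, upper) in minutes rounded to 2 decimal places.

(-14.34, -12.06)

Standard errors of each mean: 1.6/√48 = 0.2309 and 5.4/√102 = 0.5347.
SE(x̄₁ − x̄₂) = √(0.2309² + 0.5347²) = 0.5824 for independent samples with unequal variances.
With z* = 1.960, the margin is 1.960 × 0.5824 = 1.1415.
x̄₁ − x̄₂ = 4.4 − 17.6 = -13.2000; the interval is -13.2000 ± 1.1415 = (-14.34, -12.06).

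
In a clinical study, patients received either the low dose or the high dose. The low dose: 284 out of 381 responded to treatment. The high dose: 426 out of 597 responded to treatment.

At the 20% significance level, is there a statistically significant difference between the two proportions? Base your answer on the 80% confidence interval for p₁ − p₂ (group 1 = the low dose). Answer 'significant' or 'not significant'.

First, p̂₁ = 284/381 = 0.7454; p̂₂ = 426/597 = 0.7136.
The two standard errors are √(0.7454×0.2546/381) = 0.02232 and √(0.7136×0.2864/597) = 0.01850.
Because the samples are independent, SE_diff = √(0.02232² + 0.01850²) = 0.02899.
Using z* = 1.282 for 80%, ME = 1.282 × 0.02899 = 0.03717.
p̂₁ − p̂₂ = 0.0318; interval 0.0318 ± 0.03717 gives (-0.00537, 0.06897).
The interval (-0.00537, 0.06897) contains 0, so the difference is not significant.

not significant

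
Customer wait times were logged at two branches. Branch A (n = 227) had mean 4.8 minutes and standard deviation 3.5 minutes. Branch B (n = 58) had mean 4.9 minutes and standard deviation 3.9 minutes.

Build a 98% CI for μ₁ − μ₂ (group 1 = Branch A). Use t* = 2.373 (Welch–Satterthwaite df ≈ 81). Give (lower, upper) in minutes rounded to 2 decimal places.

(-1.43, 1.23)

SE₁ = s₁/√n₁ = 3.5/√227 = 0.2323; SE₂ = 3.9/√58 = 0.5121.
Independent samples, unequal variances: SE_diff = √(SE₁² + SE₂²) = √(0.05396329 + 0.26224641) = 0.5623.
t* = 2.373, so margin of error = 2.373 × 0.5623 = 1.3343.
Difference in means = 4.8 − 4.9 = -0.1000.
-0.1000 ± 1.3343 → (-1.43, 1.23).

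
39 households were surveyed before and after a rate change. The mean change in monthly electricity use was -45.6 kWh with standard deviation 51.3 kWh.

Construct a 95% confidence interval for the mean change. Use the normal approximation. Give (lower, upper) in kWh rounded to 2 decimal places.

Paired design: SE = s_d/√n = 51.3/√39 = 8.2146.
z* = 1.960; margin of error = 1.960 × 8.2146 = 16.1006.
-45.6 ± 16.1006 → (-61.70, -29.50).

(-61.70, -29.50)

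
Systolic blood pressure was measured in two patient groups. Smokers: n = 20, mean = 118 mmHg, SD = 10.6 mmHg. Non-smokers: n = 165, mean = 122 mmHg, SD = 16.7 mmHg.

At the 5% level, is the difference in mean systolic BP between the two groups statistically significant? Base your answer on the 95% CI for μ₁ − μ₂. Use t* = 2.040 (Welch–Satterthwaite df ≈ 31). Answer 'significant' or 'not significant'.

SE₁ = s₁/√n₁ = 10.6/√20 = 2.3702; SE₂ = 16.7/√165 = 1.3001.
Independent samples, unequal variances: SE_diff = √(SE₁² + SE₂²) = √(5.61784804 + 1.69026001) = 2.7034.
t* = 2.040, so margin of error = 2.040 × 2.7034 = 5.5149.
Difference in means = 118 − 122 = -4.0000.
-4.0000 ± 5.5149 → (-9.5149, 1.5149).
The interval (-9.5149, 1.5149) contains 0, so the difference is not significant.

not significant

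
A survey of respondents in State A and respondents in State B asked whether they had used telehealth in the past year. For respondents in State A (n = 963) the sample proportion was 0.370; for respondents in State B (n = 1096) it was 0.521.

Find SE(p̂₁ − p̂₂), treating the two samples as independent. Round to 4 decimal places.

Each SE is √(p̂(1−p̂)/n): √(0.3700·0.6300/963) = 0.01556 and √(0.5210·0.4790/1096) = 0.01509.
SE(p̂₁ − p̂₂) = √(SE₁² + SE₂²) = √(0.0002421136 + 0.0002277081) = 0.02168, since the two samples are independent.

0.0217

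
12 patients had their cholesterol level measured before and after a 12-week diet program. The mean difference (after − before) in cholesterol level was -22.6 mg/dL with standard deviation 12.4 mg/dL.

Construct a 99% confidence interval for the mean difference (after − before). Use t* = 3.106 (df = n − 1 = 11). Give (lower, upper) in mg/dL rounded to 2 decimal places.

Paired design: SE = s_d/√n = 12.4/√12 = 3.5796.
t* = 3.106; margin of error = 3.106 × 3.5796 = 11.1182.
-22.6 ± 11.1182 → (-33.72, -11.48).

(-33.72, -11.48)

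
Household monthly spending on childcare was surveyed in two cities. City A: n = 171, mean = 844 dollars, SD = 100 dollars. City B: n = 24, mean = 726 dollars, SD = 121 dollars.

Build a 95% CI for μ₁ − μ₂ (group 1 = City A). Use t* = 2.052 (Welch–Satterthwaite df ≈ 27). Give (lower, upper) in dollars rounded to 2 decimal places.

Per-group SEs: s₁/√n₁ = 100/√171 = 7.6472, s₂/√n₂ = 121/√24 = 24.6990.
Unpooled SE of the difference: √(58.47966784 + 610.040601) = 25.8558.
Margin of error = t* · SE = 2.052 × 25.8558 = 53.0561.
x̄₁ − x̄₂ = 844 − 726 = 118.0000.
CI: 118.0000 ± 53.0561 = (64.94, 171.06).

(64.94, 171.06)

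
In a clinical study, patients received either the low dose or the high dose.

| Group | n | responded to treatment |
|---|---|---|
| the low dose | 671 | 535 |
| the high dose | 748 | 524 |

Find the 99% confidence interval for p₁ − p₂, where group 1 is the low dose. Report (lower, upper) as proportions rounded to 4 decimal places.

Sample proportions: 535/671 = 0.7973, 524/748 = 0.7005.
Each SE is √(p̂(1−p̂)/n): √(0.7973·0.2027/671) = 0.01552 and √(0.7005·0.2995/748) = 0.01675.
SE(p̂₁ − p̂₂) = √(SE₁² + SE₂²) = √(0.0002408704 + 0.0002805625) = 0.02283, since the two samples are independent.
At 99% confidence z* = 2.576; margin = 2.576 × 0.02283 = 0.05881.
The difference is 0.7973 − 0.7005 = 0.0968, so the interval is 0.0968 ± 0.05881 = (0.0380, 0.1556).

(0.0380, 0.1556)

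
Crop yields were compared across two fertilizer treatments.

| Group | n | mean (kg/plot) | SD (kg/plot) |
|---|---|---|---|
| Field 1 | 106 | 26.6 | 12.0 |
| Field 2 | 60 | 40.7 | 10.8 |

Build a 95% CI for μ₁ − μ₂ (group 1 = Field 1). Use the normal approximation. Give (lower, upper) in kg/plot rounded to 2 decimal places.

(-17.66, -10.54)

SE₁ = s₁/√n₁ = 12.0/√106 = 1.1655; SE₂ = 10.8/√60 = 1.3943.
Independent samples, unequal variances: SE_diff = √(SE₁² + SE₂²) = √(1.35839025 + 1.94407249) = 1.8173.
z* = 1.960, so margin of error = 1.960 × 1.8173 = 3.5619.
Difference in means = 26.6 − 40.7 = -14.1000.
-14.1000 ± 3.5619 → (-17.66, -10.54).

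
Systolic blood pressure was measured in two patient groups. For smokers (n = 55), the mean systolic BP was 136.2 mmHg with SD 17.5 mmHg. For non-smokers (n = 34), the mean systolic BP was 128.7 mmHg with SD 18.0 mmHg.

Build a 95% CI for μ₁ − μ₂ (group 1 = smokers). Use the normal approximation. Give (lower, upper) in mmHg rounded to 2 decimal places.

(-0.12, 15.12)

SE₁ = s₁/√n₁ = 17.5/√55 = 2.3597; SE₂ = 18.0/√34 = 3.0870.
Independent samples, unequal variances: SE_diff = √(SE₁² + SE₂²) = √(5.56818409 + 9.529569) = 3.8856.
z* = 1.960, so margin of error = 1.960 × 3.8856 = 7.6158.
Difference in means = 136.2 − 128.7 = 7.5000.
7.5000 ± 7.6158 → (-0.12, 15.12).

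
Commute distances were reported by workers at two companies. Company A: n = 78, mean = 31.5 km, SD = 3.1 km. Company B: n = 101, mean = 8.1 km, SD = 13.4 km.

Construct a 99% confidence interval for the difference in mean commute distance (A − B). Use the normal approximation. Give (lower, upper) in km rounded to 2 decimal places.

(19.85, 26.95)

SE₁ = s₁/√n₁ = 3.1/√78 = 0.3510; SE₂ = 13.4/√101 = 1.3333.
Independent samples, unequal variances: SE_diff = √(SE₁² + SE₂²) = √(0.123201 + 1.77768889) = 1.3787.
z* = 2.576, so margin of error = 2.576 × 1.3787 = 3.5515.
Difference in means = 31.5 − 8.1 = 23.4000.
23.4000 ± 3.5515 → (19.85, 26.95).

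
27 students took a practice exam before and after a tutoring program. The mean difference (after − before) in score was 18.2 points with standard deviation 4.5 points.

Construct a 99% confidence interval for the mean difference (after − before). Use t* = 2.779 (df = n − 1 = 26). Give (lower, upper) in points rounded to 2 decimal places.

Paired design: SE = s_d/√n = 4.5/√27 = 0.8660.
t* = 2.779; margin of error = 2.779 × 0.8660 = 2.4066.
18.2 ± 2.4066 → (15.79, 20.61).

(15.79, 20.61)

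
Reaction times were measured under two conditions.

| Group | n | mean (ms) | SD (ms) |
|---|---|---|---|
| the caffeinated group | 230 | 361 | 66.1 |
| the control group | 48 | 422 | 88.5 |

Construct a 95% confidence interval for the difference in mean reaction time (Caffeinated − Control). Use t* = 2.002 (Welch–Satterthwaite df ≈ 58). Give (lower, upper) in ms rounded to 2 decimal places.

SE₁ = s₁/√n₁ = 66.1/√230 = 4.3585; SE₂ = 88.5/√48 = 12.7739.
Independent samples, unequal variances: SE_diff = √(SE₁² + SE₂²) = √(18.99652225 + 163.17252121) = 13.4970.
t* = 2.002, so margin of error = 2.002 × 13.4970 = 27.0210.
Difference in means = 361 − 422 = -61.0000.
-61.0000 ± 27.0210 → (-88.02, -33.98).

(-88.02, -33.98)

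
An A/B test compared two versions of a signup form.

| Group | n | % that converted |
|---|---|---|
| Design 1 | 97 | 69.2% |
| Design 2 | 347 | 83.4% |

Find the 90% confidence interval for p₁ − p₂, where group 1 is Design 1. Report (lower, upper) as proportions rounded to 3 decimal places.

The two standard errors are √(0.6920×0.3080/97) = 0.04688 and √(0.8340×0.1660/347) = 0.01997.
Because the samples are independent, SE_diff = √(0.04688² + 0.01997²) = 0.05096.
Using z* = 1.645 for 90%, ME = 1.645 × 0.05096 = 0.08383.
p̂₁ − p̂₂ = -0.1420; interval -0.1420 ± 0.08383 gives (-0.226, -0.058).

(-0.226, -0.058)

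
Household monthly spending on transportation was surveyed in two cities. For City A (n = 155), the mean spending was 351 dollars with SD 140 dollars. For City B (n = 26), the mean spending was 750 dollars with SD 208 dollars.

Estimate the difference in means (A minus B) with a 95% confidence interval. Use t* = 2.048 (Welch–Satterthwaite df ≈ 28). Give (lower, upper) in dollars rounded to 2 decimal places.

SE₁ = s₁/√n₁ = 140/√155 = 11.2451; SE₂ = 208/√26 = 40.7922.
Independent samples, unequal variances: SE_diff = √(SE₁² + SE₂²) = √(126.45227401 + 1664.00358084) = 42.3138.
t* = 2.048, so margin of error = 2.048 × 42.3138 = 86.6587.
Difference in means = 351 − 750 = -399.0000.
-399.0000 ± 86.6587 → (-485.66, -312.34).

(-485.66, -312.34)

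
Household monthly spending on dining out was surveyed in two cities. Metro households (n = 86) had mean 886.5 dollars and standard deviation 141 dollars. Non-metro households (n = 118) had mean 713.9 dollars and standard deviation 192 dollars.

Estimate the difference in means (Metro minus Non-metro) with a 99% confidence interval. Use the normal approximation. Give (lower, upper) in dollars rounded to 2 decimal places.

(112.54, 232.66)

Per-group SEs: s₁/√n₁ = 141/√86 = 15.2044, s₂/√n₂ = 192/√118 = 17.6750.
Unpooled SE of the difference: √(231.17377936 + 312.405625) = 23.3148.
Margin of error = z* · SE = 2.576 × 23.3148 = 60.0589.
x̄₁ − x̄₂ = 886.5 − 713.9 = 172.6000.
CI: 172.6000 ± 60.0589 = (112.54, 232.66).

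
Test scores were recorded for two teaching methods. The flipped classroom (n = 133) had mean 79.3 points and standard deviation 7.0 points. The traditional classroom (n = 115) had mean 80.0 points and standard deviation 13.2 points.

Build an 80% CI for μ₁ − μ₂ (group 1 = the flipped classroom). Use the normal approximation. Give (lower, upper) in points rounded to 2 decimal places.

Standard errors of each mean: 7.0/√133 = 0.6070 and 13.2/√115 = 1.2309.
SE(x̄₁ − x̄₂) = √(0.6070² + 1.2309²) = 1.3724 for independent samples with unequal variances.
With z* = 1.282, the margin is 1.282 × 1.3724 = 1.7594.
x̄₁ − x̄₂ = 79.3 − 80.0 = -0.7000; the interval is -0.7000 ± 1.7594 = (-2.46, 1.06).

(-2.46, 1.06)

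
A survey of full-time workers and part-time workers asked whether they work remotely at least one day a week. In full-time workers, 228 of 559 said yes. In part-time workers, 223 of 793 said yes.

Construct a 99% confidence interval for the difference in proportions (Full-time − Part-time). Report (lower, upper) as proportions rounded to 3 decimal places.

p̂₁ = 228/559 = 0.4079 and p̂₂ = 223/793 = 0.2812.
SE₁ = √(p̂₁(1−p̂₁)/n₁) = √(0.4079·0.5921/559) = 0.02079; SE₂ = √(0.2812·0.7188/793) = 0.01597.
Independent samples: SE of the difference = √(SE₁² + SE₂²) = √(0.0004322241 + 0.0002550409) = 0.02622.
z* for 99% confidence is 2.576, so the margin of error is 2.576 × 0.02622 = 0.06754.
Point estimate p̂₁ − p̂₂ = 0.4079 − 0.2812 = 0.1267.
0.1267 ± 0.06754 → (0.059, 0.194).

(0.059, 0.194)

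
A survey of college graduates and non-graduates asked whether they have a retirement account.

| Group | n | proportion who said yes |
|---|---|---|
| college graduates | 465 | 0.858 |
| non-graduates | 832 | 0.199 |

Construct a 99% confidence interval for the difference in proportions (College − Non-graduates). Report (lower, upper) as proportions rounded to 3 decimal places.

The two standard errors are √(0.8580×0.1420/465) = 0.01619 and √(0.1990×0.8010/832) = 0.01384.
Because the samples are independent, SE_diff = √(0.01619² + 0.01384²) = 0.02130.
Using z* = 2.576 for 99%, ME = 2.576 × 0.02130 = 0.05487.
p̂₁ − p̂₂ = 0.6590; interval 0.6590 ± 0.05487 gives (0.604, 0.714).

(0.604, 0.714)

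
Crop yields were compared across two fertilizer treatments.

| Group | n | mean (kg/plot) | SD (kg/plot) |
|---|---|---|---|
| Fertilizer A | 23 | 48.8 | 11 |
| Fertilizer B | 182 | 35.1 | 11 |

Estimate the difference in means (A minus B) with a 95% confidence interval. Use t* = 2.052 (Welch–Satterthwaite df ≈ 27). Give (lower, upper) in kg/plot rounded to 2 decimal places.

(8.70, 18.70)

Standard errors of each mean: 11/√23 = 2.2937 and 11/√182 = 0.8154.
SE(x̄₁ − x̄₂) = √(2.2937² + 0.8154²) = 2.4343 for independent samples with unequal variances.
With t* = 2.052, the margin is 2.052 × 2.4343 = 4.9952.
x̄₁ − x̄₂ = 48.8 − 35.1 = 13.7000; the interval is 13.7000 ± 4.9952 = (8.70, 18.70).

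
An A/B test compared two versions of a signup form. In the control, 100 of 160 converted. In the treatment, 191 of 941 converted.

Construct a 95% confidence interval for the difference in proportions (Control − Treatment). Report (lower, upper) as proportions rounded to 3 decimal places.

Sample proportions: 100/160 = 0.6250, 191/941 = 0.2030.
Each SE is √(p̂(1−p̂)/n): √(0.6250·0.3750/160) = 0.03827 and √(0.2030·0.7970/941) = 0.01311.
SE(p̂₁ − p̂₂) = √(SE₁² + SE₂²) = √(0.0014645929 + 0.0001718721) = 0.04045, since the two samples are independent.
At 95% confidence z* = 1.960; margin = 1.960 × 0.04045 = 0.07928.
The difference is 0.6250 − 0.2030 = 0.4220, so the interval is 0.4220 ± 0.07928 = (0.343, 0.501).

(0.343, 0.501)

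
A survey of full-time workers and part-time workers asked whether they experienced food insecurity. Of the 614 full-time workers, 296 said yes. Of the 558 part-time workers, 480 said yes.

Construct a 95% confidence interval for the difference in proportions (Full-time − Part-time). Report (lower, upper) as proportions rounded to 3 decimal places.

First, p̂₁ = 296/614 = 0.4821; p̂₂ = 480/558 = 0.8602.
The two standard errors are √(0.4821×0.5179/614) = 0.02017 and √(0.8602×0.1398/558) = 0.01468.
Because the samples are independent, SE_diff = √(0.02017² + 0.01468²) = 0.02495.
Using z* = 1.960 for 95%, ME = 1.960 × 0.02495 = 0.04890.
p̂₁ − p̂₂ = -0.3781; interval -0.3781 ± 0.04890 gives (-0.427, -0.329).

(-0.427, -0.329)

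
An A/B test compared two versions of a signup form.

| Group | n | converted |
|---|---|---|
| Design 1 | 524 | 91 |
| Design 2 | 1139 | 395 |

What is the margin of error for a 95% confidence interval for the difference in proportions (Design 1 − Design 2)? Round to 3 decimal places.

p̂₁ = 91/524 = 0.1737 and p̂₂ = 395/1139 = 0.3468.
SE₁ = √(p̂₁(1−p̂₁)/n₁) = √(0.1737·0.8263/524) = 0.01655; SE₂ = √(0.3468·0.6532/1139) = 0.01410.
Independent samples: SE of the difference = √(SE₁² + SE₂²) = √(0.0002739025 + 0.00019881) = 0.02174.
z* for 95% confidence is 1.960, so the margin of error is 1.960 × 0.02174 = 0.04261.

0.043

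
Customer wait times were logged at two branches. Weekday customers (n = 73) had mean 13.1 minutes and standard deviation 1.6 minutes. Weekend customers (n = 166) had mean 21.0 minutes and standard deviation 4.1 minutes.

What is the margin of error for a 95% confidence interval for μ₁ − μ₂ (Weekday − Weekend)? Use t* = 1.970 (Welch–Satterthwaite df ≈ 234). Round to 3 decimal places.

SE₁ = s₁/√n₁ = 1.6/√73 = 0.1873; SE₂ = 4.1/√166 = 0.3182.
Independent samples, unequal variances: SE_diff = √(SE₁² + SE₂²) = √(0.03508129 + 0.10125124) = 0.3692.
t* = 1.970, so margin of error = 1.970 × 0.3692 = 0.7273.

0.727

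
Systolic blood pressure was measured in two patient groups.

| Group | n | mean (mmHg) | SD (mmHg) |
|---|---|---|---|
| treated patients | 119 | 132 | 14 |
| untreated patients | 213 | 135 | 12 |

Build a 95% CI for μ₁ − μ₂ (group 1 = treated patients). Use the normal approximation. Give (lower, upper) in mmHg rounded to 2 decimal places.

(-5.99, -0.01)

Per-group SEs: s₁/√n₁ = 14/√119 = 1.2834, s₂/√n₂ = 12/√213 = 0.8222.
Unpooled SE of the difference: √(1.64711556 + 0.67601284) = 1.5242.
Margin of error = z* · SE = 1.960 × 1.5242 = 2.9874.
x̄₁ − x̄₂ = 132 − 135 = -3.0000.
CI: -3.0000 ± 2.9874 = (-5.99, -0.01).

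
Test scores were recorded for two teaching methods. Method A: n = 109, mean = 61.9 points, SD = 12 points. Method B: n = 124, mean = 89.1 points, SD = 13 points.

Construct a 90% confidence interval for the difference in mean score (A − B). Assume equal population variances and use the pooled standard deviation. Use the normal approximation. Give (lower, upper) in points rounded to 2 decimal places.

s_p = √[((n₁−1)s₁² + (n₂−1)s₂²)/(n₁+n₂−2)] = √[(108·12² + 123·13²)/231] = 12.5424.
SE = 12.5424·√(1/109 + 1/124) = 1.6468.
With z* = 1.645, margin = 1.645 × 1.6468 = 2.7090.
x̄₁ − x̄₂ = 61.9 − 89.1 = -27.2000; interval -27.2000 ± 2.7090 = (-29.91, -24.49).

(-29.91, -24.49)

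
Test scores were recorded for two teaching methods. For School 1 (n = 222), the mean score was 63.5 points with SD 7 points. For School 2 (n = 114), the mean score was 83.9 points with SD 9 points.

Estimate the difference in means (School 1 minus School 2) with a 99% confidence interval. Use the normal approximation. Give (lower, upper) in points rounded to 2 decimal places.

(-22.89, -17.91)

Standard errors of each mean: 7/√222 = 0.4698 and 9/√114 = 0.8429.
SE(x̄₁ − x̄₂) = √(0.4698² + 0.8429²) = 0.9650 for independent samples with unequal variances.
With z* = 2.576, the margin is 2.576 × 0.9650 = 2.4858.
x̄₁ − x̄₂ = 63.5 − 83.9 = -20.4000; the interval is -20.4000 ± 2.4858 = (-22.89, -17.91).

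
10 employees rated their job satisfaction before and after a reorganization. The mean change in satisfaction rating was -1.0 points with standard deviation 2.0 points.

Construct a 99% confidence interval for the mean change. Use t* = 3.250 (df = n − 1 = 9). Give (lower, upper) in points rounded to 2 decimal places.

This is a matched-pairs design, so SE = s_d/√n = 2.0/√10 = 0.6325.
Margin = 3.250 × 0.6325 = 2.0556; the interval is -1.0 ± 2.0556 = (-3.06, 1.06).

(-3.06, 1.06)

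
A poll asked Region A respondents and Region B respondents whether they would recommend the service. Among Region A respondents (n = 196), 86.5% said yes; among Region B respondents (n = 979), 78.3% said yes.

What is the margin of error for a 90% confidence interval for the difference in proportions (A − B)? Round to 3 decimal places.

0.046

Each SE is √(p̂(1−p̂)/n): √(0.8650·0.1350/196) = 0.02441 and √(0.7830·0.2170/979) = 0.01317.
SE(p̂₁ − p̂₂) = √(SE₁² + SE₂²) = √(0.0005958481 + 0.0001734489) = 0.02774, since the two samples are independent.
At 90% confidence z* = 1.645; margin = 1.645 × 0.02774 = 0.04563.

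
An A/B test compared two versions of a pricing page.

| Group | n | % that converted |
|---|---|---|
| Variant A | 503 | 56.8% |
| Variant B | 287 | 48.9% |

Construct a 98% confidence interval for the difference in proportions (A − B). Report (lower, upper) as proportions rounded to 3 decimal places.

(-0.007, 0.165)

The two standard errors are √(0.5680×0.4320/503) = 0.02209 and √(0.4890×0.5110/287) = 0.02951.
Because the samples are independent, SE_diff = √(0.02209² + 0.02951²) = 0.03686.
Using z* = 2.326 for 98%, ME = 2.326 × 0.03686 = 0.08574.
p̂₁ − p̂₂ = 0.0790; interval 0.0790 ± 0.08574 gives (-0.007, 0.165).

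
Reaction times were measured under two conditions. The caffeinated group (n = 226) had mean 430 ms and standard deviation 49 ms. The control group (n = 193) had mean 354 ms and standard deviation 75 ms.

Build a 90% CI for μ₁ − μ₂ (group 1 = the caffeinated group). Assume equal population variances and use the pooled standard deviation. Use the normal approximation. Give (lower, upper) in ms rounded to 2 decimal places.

s_p = √[((n₁−1)s₁² + (n₂−1)s₂²)/(n₁+n₂−2)] = √[(225·49² + 192·75²)/417] = 62.3332.
SE = 62.3332·√(1/226 + 1/193) = 6.1093.
With z* = 1.645, margin = 1.645 × 6.1093 = 10.0498.
x̄₁ − x̄₂ = 430 − 354 = 76.0000; interval 76.0000 ± 10.0498 = (65.95, 86.05).

(65.95, 86.05)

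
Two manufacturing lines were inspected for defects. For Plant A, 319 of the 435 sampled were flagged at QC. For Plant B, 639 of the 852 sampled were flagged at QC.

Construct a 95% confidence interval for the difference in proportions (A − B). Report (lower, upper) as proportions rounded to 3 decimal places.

p̂₁ = 319/435 = 0.7333 and p̂₂ = 639/852 = 0.7500.
SE₁ = √(p̂₁(1−p̂₁)/n₁) = √(0.7333·0.2667/435) = 0.02120; SE₂ = √(0.7500·0.2500/852) = 0.01483.
Independent samples: SE of the difference = √(SE₁² + SE₂²) = √(0.00044944 + 0.0002199289) = 0.02587.
z* for 95% confidence is 1.960, so the margin of error is 1.960 × 0.02587 = 0.05071.
Point estimate p̂₁ − p̂₂ = 0.7333 − 0.7500 = -0.0167.
-0.0167 ± 0.05071 → (-0.067, 0.034).

(-0.067, 0.034)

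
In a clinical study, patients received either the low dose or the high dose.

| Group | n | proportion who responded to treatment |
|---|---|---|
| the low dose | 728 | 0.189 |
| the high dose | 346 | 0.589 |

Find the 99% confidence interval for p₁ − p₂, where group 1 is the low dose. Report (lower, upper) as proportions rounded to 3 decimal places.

SE₁ = √(p̂₁(1−p̂₁)/n₁) = √(0.1890·0.8110/728) = 0.01451; SE₂ = √(0.5890·0.4110/346) = 0.02645.
Independent samples: SE of the difference = √(SE₁² + SE₂²) = √(0.0002105401 + 0.0006996025) = 0.03017.
z* for 99% confidence is 2.576, so the margin of error is 2.576 × 0.03017 = 0.07772.
Point estimate p̂₁ − p̂₂ = 0.1890 − 0.5890 = -0.4000.
-0.4000 ± 0.07772 → (-0.478, -0.322).

(-0.478, -0.322)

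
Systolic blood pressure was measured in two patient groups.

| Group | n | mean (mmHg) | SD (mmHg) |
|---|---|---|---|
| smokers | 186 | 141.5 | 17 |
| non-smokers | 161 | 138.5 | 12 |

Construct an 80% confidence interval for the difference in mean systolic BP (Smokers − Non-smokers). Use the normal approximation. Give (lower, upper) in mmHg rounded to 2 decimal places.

(0.99, 5.01)

Standard errors of each mean: 17/√186 = 1.2465 and 12/√161 = 0.9457.
SE(x̄₁ − x̄₂) = √(1.2465² + 0.9457²) = 1.5646 for independent samples with unequal variances.
With z* = 1.282, the margin is 1.282 × 1.5646 = 2.0058.
x̄₁ − x̄₂ = 141.5 − 138.5 = 3.0000; the interval is 3.0000 ± 2.0058 = (0.99, 5.01).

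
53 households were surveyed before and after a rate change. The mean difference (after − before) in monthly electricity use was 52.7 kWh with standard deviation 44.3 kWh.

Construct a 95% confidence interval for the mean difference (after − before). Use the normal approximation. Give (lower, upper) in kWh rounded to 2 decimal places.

This is a matched-pairs design, so SE = s_d/√n = 44.3/√53 = 6.0851.
Margin = 1.960 × 6.0851 = 11.9268; the interval is 52.7 ± 11.9268 = (40.77, 64.63).

(40.77, 64.63)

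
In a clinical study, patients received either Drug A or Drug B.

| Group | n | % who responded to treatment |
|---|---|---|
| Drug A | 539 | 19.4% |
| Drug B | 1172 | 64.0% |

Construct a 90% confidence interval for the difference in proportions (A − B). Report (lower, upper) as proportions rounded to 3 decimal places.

(-0.482, -0.410)

Each SE is √(p̂(1−p̂)/n): √(0.1940·0.8060/539) = 0.01703 and √(0.6400·0.3600/1172) = 0.01402.
SE(p̂₁ − p̂₂) = √(SE₁² + SE₂²) = √(0.0002900209 + 0.0001965604) = 0.02206, since the two samples are independent.
At 90% confidence z* = 1.645; margin = 1.645 × 0.02206 = 0.03629.
The difference is 0.1940 − 0.6400 = -0.4460, so the interval is -0.4460 ± 0.03629 = (-0.482, -0.410).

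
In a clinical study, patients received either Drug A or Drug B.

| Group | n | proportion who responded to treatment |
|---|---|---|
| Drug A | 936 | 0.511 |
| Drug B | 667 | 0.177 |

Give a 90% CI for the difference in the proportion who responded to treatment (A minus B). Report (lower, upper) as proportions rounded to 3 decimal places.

(0.298, 0.370)

The two standard errors are √(0.5110×0.4890/936) = 0.01634 and √(0.1770×0.8230/667) = 0.01478.
Because the samples are independent, SE_diff = √(0.01634² + 0.01478²) = 0.02203.
Using z* = 1.645 for 90%, ME = 1.645 × 0.02203 = 0.03624.
p̂₁ − p̂₂ = 0.3340; interval 0.3340 ± 0.03624 gives (0.298, 0.370).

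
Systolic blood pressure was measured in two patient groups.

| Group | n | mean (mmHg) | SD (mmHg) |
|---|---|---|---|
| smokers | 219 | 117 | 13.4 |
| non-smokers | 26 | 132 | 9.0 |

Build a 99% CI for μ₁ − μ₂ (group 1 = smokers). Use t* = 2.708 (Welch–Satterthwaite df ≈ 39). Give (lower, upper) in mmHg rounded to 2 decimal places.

(-20.37, -9.63)

Standard errors of each mean: 13.4/√219 = 0.9055 and 9.0/√26 = 1.7650.
SE(x̄₁ − x̄₂) = √(0.9055² + 1.7650²) = 1.9837 for independent samples with unequal variances.
With t* = 2.708, the margin is 2.708 × 1.9837 = 5.3719.
x̄₁ − x̄₂ = 117 − 132 = -15.0000; the interval is -15.0000 ± 5.3719 = (-20.37, -9.63).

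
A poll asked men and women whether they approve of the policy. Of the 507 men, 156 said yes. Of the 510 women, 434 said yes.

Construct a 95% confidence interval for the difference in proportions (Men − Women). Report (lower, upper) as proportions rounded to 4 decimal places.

(-0.5940, -0.4926)

First, p̂₁ = 156/507 = 0.3077; p̂₂ = 434/510 = 0.8510.
The two standard errors are √(0.3077×0.6923/507) = 0.02050 and √(0.8510×0.1490/510) = 0.01577.
Because the samples are independent, SE_diff = √(0.02050² + 0.01577²) = 0.02586.
Using z* = 1.960 for 95%, ME = 1.960 × 0.02586 = 0.05069.
p̂₁ − p̂₂ = -0.5433; interval -0.5433 ± 0.05069 gives (-0.5940, -0.4926).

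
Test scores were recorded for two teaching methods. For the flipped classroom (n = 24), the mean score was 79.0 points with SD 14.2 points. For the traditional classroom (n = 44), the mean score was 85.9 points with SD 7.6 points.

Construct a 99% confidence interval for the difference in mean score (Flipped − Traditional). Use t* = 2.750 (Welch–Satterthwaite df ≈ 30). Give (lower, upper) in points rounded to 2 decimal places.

SE₁ = s₁/√n₁ = 14.2/√24 = 2.8986; SE₂ = 7.6/√44 = 1.1457.
Independent samples, unequal variances: SE_diff = √(SE₁² + SE₂²) = √(8.40188196 + 1.31262849) = 3.1168.
t* = 2.750, so margin of error = 2.750 × 3.1168 = 8.5712.
Difference in means = 79.0 − 85.9 = -6.9000.
-6.9000 ± 8.5712 → (-15.47, 1.67).

(-15.47, 1.67)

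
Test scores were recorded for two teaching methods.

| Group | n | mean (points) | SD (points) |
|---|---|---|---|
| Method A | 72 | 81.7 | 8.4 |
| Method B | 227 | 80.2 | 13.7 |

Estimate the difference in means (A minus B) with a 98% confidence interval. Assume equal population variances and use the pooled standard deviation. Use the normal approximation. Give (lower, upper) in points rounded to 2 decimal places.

(-2.48, 5.48)

Pooled variance s_p² = [71·8.4² + 226·13.7²] / (72+227−2) = 159.6892, so s_p = 12.6368.
SE_diff = s_p·√(1/n₁ + 1/n₂) = 12.6368·√(1/72 + 1/227) = 1.7092.
z* = 2.326; margin = 2.326 × 1.7092 = 3.9756.
Difference = 81.7 − 80.2 = 1.5000.
1.5000 ± 3.9756 → (-2.48, 5.48).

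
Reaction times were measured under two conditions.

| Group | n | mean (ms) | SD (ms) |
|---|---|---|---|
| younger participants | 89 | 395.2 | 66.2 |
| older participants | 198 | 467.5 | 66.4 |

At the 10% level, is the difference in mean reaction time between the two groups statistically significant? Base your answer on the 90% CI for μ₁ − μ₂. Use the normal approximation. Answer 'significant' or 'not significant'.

Per-group SEs: s₁/√n₁ = 66.2/√89 = 7.0172, s₂/√n₂ = 66.4/√198 = 4.7188.
Unpooled SE of the difference: √(49.24109584 + 22.26707344) = 8.4563.
Margin of error = z* · SE = 1.645 × 8.4563 = 13.9106.
x̄₁ − x̄₂ = 395.2 − 467.5 = -72.3000.
CI: -72.3000 ± 13.9106 = (-86.2106, -58.3894).
The interval (-86.2106, -58.3894) does not contain 0, so the difference is significant.

significant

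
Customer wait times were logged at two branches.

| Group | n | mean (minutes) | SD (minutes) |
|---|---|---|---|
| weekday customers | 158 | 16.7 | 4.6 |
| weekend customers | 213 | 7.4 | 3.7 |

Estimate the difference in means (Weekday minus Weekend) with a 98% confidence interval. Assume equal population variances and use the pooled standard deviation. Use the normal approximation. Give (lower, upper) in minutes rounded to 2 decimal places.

Pooled variance s_p² = [157·4.6² + 212·3.7²] / (158+213−2) = 16.8683, so s_p = 4.1071.
SE_diff = s_p·√(1/n₁ + 1/n₂) = 4.1071·√(1/158 + 1/213) = 0.4312.
z* = 2.326; margin = 2.326 × 0.4312 = 1.0030.
Difference = 16.7 − 7.4 = 9.3000.
9.3000 ± 1.0030 → (8.30, 10.30).

(8.30, 10.30)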